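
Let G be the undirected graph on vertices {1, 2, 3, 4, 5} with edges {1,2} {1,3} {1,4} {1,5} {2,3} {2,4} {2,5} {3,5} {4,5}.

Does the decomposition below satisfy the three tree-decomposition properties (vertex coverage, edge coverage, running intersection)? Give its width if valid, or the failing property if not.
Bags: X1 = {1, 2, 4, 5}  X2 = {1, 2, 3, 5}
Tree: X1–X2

Vertex coverage: the bags together contain {1, 2, 3, 4, 5}, the full vertex set. Edge coverage: each edge of G has both endpoints in at least one bag. Running intersection: for every vertex, the bags containing it form a connected subtree. All three properties hold, so this is a valid tree decomposition of width max|bag| − 1 = 3, and hence tw(G) ≤ 3.

Yes; width 3.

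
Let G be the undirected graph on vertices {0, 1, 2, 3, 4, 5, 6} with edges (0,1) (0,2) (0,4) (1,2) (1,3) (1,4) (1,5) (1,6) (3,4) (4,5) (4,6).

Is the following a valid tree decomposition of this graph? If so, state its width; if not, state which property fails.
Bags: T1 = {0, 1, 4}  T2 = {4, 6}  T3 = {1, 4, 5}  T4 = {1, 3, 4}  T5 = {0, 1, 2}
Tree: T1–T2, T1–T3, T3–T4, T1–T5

A tree decomposition must satisfy three properties: every vertex lies in some bag; for every edge, both endpoints lie together in some bag; and for every vertex, the bags containing it form a connected subtree. Here edge (1,6) lies in no bag, so the decomposition is invalid.

No — edge (1,6) lies in no bag.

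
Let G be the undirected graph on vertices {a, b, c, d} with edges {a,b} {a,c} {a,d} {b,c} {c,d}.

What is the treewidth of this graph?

2

A width-2 tree decomposition is:
Bags: B1 = {a, c, d}  B2 = {a, b, c}
Tree: B1–B2
The largest bag has 3 vertices, giving width 2; this decomposition certifies tw(G) ≤ 2. For the lower bound, the 3 vertices {a, c, d} are pairwise adjacent, and any tree decomposition puts a clique entirely inside one bag — forcing width ≥ 2. Combining the bounds, tw(G) = 2.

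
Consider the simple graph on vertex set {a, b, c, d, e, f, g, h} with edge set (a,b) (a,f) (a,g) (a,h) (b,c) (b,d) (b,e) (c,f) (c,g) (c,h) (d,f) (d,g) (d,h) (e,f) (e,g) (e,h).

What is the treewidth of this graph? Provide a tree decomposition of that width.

Treewidth 4.
Bags: B1 = {a, b, c, d, e}  B2 = {a, c, d, e, g}  B3 = {a, c, d, e, f}  B4 = {a, c, d, e, h}
Tree: B1–B2, B2–B3, B3–B4

Each bag holds 5 vertices, so the decomposition has width 4, which upper-bounds the treewidth. For the lower bound: the 5 vertex sets {a,b}, {e,g}, {c,f}, {d}, {h} are disjoint, each induces a connected subgraph, and every pair is joined by at least one edge of G. Contracting each set to a single vertex therefore yields K_{5} as a minor, and since treewidth is minor-monotone, tw(G) ≥ tw(K_{5}) = 4. Hence tw(G) = 4 exactly.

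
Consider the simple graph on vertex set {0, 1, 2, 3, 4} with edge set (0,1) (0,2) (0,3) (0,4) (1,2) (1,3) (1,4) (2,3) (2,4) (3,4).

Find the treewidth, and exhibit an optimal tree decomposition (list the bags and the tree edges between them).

Treewidth 4.
Bags: B1 = {0, 1, 2, 3, 4}
Tree: (single bag)

A single bag containing all 5 vertices is trivially a valid decomposition of width 4. Conversely, {0, 1, 2, 3, 4} is a clique of size 5, and the vertices of any clique must share a bag in every tree decomposition; so some bag has ≥ 5 vertices and tw(G) ≥ 4. Therefore the treewidth is 4.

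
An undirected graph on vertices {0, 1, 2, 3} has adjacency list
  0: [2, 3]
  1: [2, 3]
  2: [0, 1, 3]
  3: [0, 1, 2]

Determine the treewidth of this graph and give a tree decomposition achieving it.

Treewidth 2.
Bags: B1 = {0, 2, 3}  B2 = {1, 2, 3}
Tree: B1–B2

Every bag has size at most 3, so the width is 3 − 1 = 2 and tw(G) ≤ 2. For the lower bound, the 3 vertices {0, 2, 3} are pairwise adjacent, and any tree decomposition puts a clique entirely inside one bag — forcing width ≥ 2. Hence tw(G) = 2 exactly.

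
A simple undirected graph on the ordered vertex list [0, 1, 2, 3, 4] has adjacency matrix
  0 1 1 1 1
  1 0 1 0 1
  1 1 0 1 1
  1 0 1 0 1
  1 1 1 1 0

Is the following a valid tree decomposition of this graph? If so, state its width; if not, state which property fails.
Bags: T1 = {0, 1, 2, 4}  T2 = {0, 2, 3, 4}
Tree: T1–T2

Yes; width 3.

Every vertex of G appears in some bag (union = {0, 1, 2, 3, 4}); every edge is covered by a bag; and for each vertex v the set of bags containing v is connected in the bag tree. The decomposition is therefore valid. The largest bag has 4 vertices, so the width is 3.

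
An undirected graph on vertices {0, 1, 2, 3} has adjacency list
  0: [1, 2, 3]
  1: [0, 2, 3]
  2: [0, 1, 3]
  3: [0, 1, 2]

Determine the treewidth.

3

A width-3 tree decomposition is:
Bags: B1 = {0, 1, 2, 3}
Tree: (single bag)
A single bag containing all 4 vertices is trivially a valid decomposition of width 3. On the other hand G contains the 4-clique {0, 1, 2, 3}. A clique must lie in a single bag of any decomposition, so no decomposition can have width below 3. The upper and lower bounds meet at 3, so that is the treewidth.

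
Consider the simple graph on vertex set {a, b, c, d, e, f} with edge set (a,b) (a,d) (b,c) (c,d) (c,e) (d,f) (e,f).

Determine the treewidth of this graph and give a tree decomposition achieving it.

Every bag has size at most 3, so the width is 3 − 1 = 2 and tw(G) ≤ 2. For the lower bound, G contains the cycle a–b–c–d–a, so G is not a forest; only forests have treewidth ≤ 1, hence tw(G) ≥ 2. Combining the bounds, tw(G) = 2.

Treewidth 2.
One optimal decomposition is:
Bags: B1 = {a, b, d}  B2 = {b, c, d}  B3 = {c, d, f}  B4 = {c, e, f}
Tree: B1–B2, B2–B3, B3–B4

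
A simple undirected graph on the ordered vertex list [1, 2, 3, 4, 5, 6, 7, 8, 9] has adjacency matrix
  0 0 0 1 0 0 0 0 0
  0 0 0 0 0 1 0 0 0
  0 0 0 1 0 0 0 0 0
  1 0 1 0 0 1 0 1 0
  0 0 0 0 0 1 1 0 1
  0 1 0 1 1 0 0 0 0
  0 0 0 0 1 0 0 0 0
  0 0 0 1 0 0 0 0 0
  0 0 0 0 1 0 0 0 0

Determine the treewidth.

1

A width-1 tree decomposition is:
Bags: B1 = {1, 4}  B2 = {4, 8}  B3 = {4, 6}  B4 = {5, 6}  B5 = {3, 4}  B6 = {5, 9}  B7 = {2, 6}  B8 = {5, 7}
Tree: B1–B2, B2–B3, B3–B4, B3–B5, B4–B6, B3–B7, B4–B8
Every bag has size at most 2, so the width is 2 − 1 = 1 and tw(G) ≤ 1. Any graph with an edge has treewidth ≥ 1, and G has the edge 4–1. Hence tw(G) = 1 exactly.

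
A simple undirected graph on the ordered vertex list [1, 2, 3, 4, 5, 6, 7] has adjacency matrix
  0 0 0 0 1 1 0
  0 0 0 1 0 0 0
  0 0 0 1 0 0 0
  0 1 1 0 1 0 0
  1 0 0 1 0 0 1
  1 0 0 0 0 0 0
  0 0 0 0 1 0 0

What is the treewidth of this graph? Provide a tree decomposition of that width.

The largest bag has 2 vertices, giving width 1; this decomposition certifies tw(G) ≤ 1. Any graph with an edge has treewidth ≥ 1, and G has the edge 4–5. The upper and lower bounds meet at 1, so that is the treewidth.

Treewidth 1.
One such decomposition:
Bags: B1 = {4, 5}  B2 = {1, 5}  B3 = {5, 7}  B4 = {1, 6}  B5 = {2, 4}  B6 = {3, 4}
Tree: B1–B2, B2–B3, B2–B4, B1–B5, B1–B6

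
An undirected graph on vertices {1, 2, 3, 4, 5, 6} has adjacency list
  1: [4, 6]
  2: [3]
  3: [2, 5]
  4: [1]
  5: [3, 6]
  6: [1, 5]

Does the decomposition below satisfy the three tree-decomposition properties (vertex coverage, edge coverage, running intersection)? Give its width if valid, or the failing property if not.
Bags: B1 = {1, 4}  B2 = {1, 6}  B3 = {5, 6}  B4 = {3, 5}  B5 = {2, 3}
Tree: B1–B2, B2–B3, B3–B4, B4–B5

Yes; width 1.

Every vertex of G appears in some bag (union = {1, 2, 3, 4, 5, 6}); every edge is covered by a bag; and for each vertex v the set of bags containing v is connected in the bag tree. The decomposition is therefore valid. The largest bag has 2 vertices, so the width is 1.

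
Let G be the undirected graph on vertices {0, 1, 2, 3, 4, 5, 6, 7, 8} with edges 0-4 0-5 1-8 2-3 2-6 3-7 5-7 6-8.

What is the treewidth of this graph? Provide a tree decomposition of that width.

Every bag has size at most 2, so the width is 2 − 1 = 1 and tw(G) ≤ 1. Any graph with an edge has treewidth ≥ 1, and G has the edge 4–0. Combining the bounds, tw(G) = 1.

Treewidth 1.
One such decomposition:
Bags: B1 = {0, 4}  B2 = {0, 5}  B3 = {5, 7}  B4 = {3, 7}  B5 = {2, 3}  B6 = {2, 6}  B7 = {6, 8}  B8 = {1, 8}
Tree: B1–B2, B2–B3, B3–B4, B4–B5, B5–B6, B6–B7, B7–B8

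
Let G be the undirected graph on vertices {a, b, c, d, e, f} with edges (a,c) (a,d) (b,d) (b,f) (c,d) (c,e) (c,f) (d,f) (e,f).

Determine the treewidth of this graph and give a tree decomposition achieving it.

Each bag holds 3 vertices, so the decomposition has width 2, which upper-bounds the treewidth. For the lower bound, the 3 vertices {a, c, d} are pairwise adjacent, and any tree decomposition puts a clique entirely inside one bag — forcing width ≥ 2. Combining the bounds, tw(G) = 2.

Treewidth 2.
Bags: B1 = {c, d, f}  B2 = {c, e, f}  B3 = {a, c, d}  B4 = {b, d, f}
Tree: B1–B2, B1–B3, B1–B4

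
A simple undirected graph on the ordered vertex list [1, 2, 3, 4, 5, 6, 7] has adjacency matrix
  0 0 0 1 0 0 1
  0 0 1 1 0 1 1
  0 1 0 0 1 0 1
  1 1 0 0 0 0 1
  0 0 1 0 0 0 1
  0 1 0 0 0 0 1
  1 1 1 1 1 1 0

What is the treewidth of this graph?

2

A width-2 tree decomposition is:
Bags: B1 = {2, 3, 7}  B2 = {2, 6, 7}  B3 = {3, 5, 7}  B4 = {2, 4, 7}  B5 = {1, 4, 7}
Tree: B1–B2, B1–B3, B1–B4, B4–B5
Every bag has size at most 3, so the width is 3 − 1 = 2 and tw(G) ≤ 2. For the lower bound, the 3 vertices {1, 4, 7} are pairwise adjacent, and any tree decomposition puts a clique entirely inside one bag — forcing width ≥ 2. Hence tw(G) = 2 exactly.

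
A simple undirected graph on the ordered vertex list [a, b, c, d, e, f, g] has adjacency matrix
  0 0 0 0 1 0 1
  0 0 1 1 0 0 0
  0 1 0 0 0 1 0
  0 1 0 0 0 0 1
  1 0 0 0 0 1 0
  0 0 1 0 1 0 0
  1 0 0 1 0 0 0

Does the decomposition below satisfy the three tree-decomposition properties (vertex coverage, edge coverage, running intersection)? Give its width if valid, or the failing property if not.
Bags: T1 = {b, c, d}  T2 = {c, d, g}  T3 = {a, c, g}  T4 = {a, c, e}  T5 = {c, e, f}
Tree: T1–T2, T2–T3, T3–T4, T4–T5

Vertex coverage: the bags together contain {a, b, c, d, e, f, g}, the full vertex set. Edge coverage: each edge of G has both endpoints in at least one bag. Running intersection: for every vertex, the bags containing it form a connected subtree. All three properties hold, so this is a valid tree decomposition of width max|bag| − 1 = 2, and hence tw(G) ≤ 2.

Yes; width 2.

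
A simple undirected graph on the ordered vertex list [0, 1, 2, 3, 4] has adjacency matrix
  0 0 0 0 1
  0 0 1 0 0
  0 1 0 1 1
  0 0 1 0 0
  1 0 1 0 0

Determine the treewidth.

A width-1 tree decomposition is:
Bags: B1 = {2, 4}  B2 = {1, 2}  B3 = {0, 4}  B4 = {2, 3}
Tree: B1–B2, B1–B3, B1–B4
The largest bag has 2 vertices, giving width 1; this decomposition certifies tw(G) ≤ 1. Since G has at least one edge (e.g. 2–4), it is not an edgeless graph, so tw(G) ≥ 1. Therefore the treewidth is 1.

1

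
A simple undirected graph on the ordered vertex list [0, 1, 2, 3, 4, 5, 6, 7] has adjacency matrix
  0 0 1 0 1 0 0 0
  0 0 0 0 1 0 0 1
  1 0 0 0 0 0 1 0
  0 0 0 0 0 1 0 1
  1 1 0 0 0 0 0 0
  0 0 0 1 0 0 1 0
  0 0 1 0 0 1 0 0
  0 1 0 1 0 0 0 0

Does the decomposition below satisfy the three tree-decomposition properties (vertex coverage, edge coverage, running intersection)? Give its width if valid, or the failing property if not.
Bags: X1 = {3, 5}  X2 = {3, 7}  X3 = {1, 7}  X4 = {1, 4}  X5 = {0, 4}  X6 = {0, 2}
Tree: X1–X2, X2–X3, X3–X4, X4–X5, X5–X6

No — vertex 6 appears in no bag.

A tree decomposition must satisfy three properties: every vertex lies in some bag; for every edge, both endpoints lie together in some bag; and for every vertex, the bags containing it form a connected subtree. Here vertex 6 appears in no bag, so the decomposition is invalid.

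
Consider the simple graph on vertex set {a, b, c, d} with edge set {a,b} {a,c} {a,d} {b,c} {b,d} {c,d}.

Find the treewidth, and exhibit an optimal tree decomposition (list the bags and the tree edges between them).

Treewidth 3.
Bags: B1 = {a, b, c, d}
Tree: (single bag)

With just one bag of size 4, the width is 4 − 1 = 3, so tw(G) ≤ 3. On the other hand G contains the 4-clique {a, b, c, d}. A clique must lie in a single bag of any decomposition, so no decomposition can have width below 3. Therefore the treewidth is 3.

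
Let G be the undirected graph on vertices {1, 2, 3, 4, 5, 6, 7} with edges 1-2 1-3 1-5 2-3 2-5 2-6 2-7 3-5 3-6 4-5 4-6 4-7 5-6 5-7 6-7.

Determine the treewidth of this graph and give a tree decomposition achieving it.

Treewidth 3.
One optimal decomposition is:
Bags: B1 = {2, 5, 6, 7}  B2 = {2, 3, 5, 6}  B3 = {1, 2, 3, 5}  B4 = {4, 5, 6, 7}
Tree: B1–B2, B2–B3, B1–B4

The largest bag has 4 vertices, giving width 3; this decomposition certifies tw(G) ≤ 3. On the other hand G contains the 4-clique {1, 2, 3, 5}. A clique must lie in a single bag of any decomposition, so no decomposition can have width below 3. The upper and lower bounds meet at 3, so that is the treewidth.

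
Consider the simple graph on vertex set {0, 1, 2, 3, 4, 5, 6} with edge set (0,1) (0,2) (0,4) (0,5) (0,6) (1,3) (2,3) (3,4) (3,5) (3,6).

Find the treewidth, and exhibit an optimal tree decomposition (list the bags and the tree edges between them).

Treewidth 2.
Bags: B1 = {0, 3, 5}  B2 = {0, 2, 3}  B3 = {0, 1, 3}  B4 = {0, 3, 4}  B5 = {0, 3, 6}
Tree: B1–B2, B2–B3, B3–B4, B4–B5

Each bag holds 3 vertices, so the decomposition has width 2, which upper-bounds the treewidth. Since 3–5–0–2–3 is a cycle in G, G is not acyclic. Forests are exactly the graphs of treewidth ≤ 1, so tw(G) ≥ 2. Hence tw(G) = 2 exactly.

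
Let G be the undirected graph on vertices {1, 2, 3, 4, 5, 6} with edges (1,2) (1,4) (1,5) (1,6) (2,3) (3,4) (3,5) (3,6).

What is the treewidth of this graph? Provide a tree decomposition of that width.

Treewidth 2.
Bags: B1 = {1, 3, 4}  B2 = {1, 3, 6}  B3 = {1, 2, 3}  B4 = {1, 3, 5}
Tree: B1–B2, B2–B3, B3–B4

Every bag has size at most 3, so the width is 3 − 1 = 2 and tw(G) ≤ 2. For the lower bound, G contains the cycle 3–4–1–6–3, so G is not a forest; only forests have treewidth ≤ 1, hence tw(G) ≥ 2. Therefore the treewidth is 2.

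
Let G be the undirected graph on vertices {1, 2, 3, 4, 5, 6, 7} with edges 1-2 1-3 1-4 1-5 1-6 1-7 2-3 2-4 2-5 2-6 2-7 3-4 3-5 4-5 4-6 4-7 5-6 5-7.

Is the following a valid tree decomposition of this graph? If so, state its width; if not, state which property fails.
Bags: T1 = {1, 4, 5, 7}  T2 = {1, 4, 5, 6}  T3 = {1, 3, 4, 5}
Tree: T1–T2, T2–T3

No — vertex 2 appears in no bag.

A tree decomposition must satisfy three properties: every vertex lies in some bag; for every edge, both endpoints lie together in some bag; and for every vertex, the bags containing it form a connected subtree. Here vertex 2 appears in no bag, so the decomposition is invalid.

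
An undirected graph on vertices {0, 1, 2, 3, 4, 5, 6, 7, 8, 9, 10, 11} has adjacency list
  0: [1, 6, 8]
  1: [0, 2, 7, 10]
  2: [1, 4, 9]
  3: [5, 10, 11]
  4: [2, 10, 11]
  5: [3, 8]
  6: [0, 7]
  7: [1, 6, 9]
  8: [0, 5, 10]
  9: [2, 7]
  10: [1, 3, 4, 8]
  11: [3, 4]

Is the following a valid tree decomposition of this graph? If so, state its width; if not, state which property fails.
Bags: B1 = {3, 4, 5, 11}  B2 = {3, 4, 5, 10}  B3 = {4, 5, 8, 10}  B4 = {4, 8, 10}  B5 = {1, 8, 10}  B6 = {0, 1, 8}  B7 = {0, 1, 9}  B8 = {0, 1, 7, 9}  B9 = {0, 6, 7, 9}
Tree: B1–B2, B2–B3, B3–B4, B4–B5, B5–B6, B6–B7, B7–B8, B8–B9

No — vertex 2 appears in no bag.

A tree decomposition must satisfy three properties: every vertex lies in some bag; for every edge, both endpoints lie together in some bag; and for every vertex, the bags containing it form a connected subtree. Here vertex 2 appears in no bag, so the decomposition is invalid.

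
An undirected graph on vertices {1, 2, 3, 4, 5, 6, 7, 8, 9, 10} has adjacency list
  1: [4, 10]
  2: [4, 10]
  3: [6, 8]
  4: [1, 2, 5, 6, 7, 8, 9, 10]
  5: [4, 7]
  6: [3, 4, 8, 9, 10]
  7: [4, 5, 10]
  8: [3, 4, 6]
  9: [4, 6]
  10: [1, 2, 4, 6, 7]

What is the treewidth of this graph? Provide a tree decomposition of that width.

Every bag has size at most 3, so the width is 3 − 1 = 2 and tw(G) ≤ 2. For the lower bound, the 3 vertices {3, 6, 8} are pairwise adjacent, and any tree decomposition puts a clique entirely inside one bag — forcing width ≥ 2. The upper and lower bounds meet at 2, so that is the treewidth.

Treewidth 2.
Bags: B1 = {4, 6, 8}  B2 = {4, 6, 9}  B3 = {4, 6, 10}  B4 = {1, 4, 10}  B5 = {2, 4, 10}  B6 = {4, 7, 10}  B7 = {3, 6, 8}  B8 = {4, 5, 7}
Tree: B1–B2, B2–B3, B3–B4, B3–B5, B5–B6, B1–B7, B6–B8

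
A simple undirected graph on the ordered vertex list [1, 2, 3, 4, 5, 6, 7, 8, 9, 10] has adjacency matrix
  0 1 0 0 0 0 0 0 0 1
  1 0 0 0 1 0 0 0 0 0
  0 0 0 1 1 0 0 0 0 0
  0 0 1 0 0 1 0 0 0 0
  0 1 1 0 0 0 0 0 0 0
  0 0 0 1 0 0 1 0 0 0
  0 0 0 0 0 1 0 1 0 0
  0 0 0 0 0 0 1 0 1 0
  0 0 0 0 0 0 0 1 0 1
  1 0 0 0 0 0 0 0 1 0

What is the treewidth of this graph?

A width-2 tree decomposition is:
Bags: B1 = {3, 4, 5}  B2 = {4, 5, 6}  B3 = {5, 6, 7}  B4 = {5, 7, 8}  B5 = {5, 8, 9}  B6 = {5, 9, 10}  B7 = {1, 5, 10}  B8 = {1, 2, 5}
Tree: B1–B2, B2–B3, B3–B4, B4–B5, B5–B6, B6–B7, B7–B8
Each bag holds 3 vertices, so the decomposition has width 2, which upper-bounds the treewidth. Since 5–3–4–6–7–8–9–10–1–2–5 is a cycle in G, G is not acyclic. Forests are exactly the graphs of treewidth ≤ 1, so tw(G) ≥ 2. Hence tw(G) = 2 exactly.

2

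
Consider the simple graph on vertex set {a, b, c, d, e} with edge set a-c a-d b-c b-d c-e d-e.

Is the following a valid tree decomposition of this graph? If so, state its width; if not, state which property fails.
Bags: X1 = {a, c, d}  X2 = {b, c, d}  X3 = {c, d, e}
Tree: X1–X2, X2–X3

Yes; width 2.

Vertex coverage: the bags together contain {a, b, c, d, e}, the full vertex set. Edge coverage: each edge of G has both endpoints in at least one bag. Running intersection: for every vertex, the bags containing it form a connected subtree. All three properties hold, so this is a valid tree decomposition of width max|bag| − 1 = 2, and hence tw(G) ≤ 2.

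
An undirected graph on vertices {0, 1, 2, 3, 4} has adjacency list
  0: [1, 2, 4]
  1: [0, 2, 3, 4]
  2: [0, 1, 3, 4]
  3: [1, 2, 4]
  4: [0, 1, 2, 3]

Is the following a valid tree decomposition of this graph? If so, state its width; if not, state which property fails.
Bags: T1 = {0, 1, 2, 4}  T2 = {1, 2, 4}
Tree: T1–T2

A tree decomposition must satisfy three properties: every vertex lies in some bag; for every edge, both endpoints lie together in some bag; and for every vertex, the bags containing it form a connected subtree. Here vertex 3 appears in no bag, so the decomposition is invalid.

No — vertex 3 appears in no bag.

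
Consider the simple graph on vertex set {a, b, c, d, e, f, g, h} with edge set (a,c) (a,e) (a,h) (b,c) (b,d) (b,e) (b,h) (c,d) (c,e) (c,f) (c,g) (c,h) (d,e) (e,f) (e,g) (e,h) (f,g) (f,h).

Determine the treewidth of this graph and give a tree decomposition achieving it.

Treewidth 3.
One optimal decomposition is:
Bags: B1 = {b, c, e, h}  B2 = {a, c, e, h}  B3 = {b, c, d, e}  B4 = {c, e, f, h}  B5 = {c, e, f, g}
Tree: B1–B2, B1–B3, B1–B4, B4–B5

Each bag holds 4 vertices, so the decomposition has width 3, which upper-bounds the treewidth. On the other hand G contains the 4-clique {b, c, d, e}. A clique must lie in a single bag of any decomposition, so no decomposition can have width below 3. Hence tw(G) = 3 exactly.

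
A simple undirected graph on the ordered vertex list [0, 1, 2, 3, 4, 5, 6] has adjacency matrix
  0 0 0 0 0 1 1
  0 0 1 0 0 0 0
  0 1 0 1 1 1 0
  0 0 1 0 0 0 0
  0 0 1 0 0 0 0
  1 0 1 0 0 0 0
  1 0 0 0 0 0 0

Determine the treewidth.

1

A width-1 tree decomposition is:
Bags: B1 = {0, 5}  B2 = {2, 5}  B3 = {2, 4}  B4 = {1, 2}  B5 = {2, 3}  B6 = {0, 6}
Tree: B1–B2, B2–B3, B3–B4, B3–B5, B1–B6
Each bag holds 2 vertices, so the decomposition has width 1, which upper-bounds the treewidth. G has an edge, so its treewidth is at least 1. Therefore the treewidth is 1.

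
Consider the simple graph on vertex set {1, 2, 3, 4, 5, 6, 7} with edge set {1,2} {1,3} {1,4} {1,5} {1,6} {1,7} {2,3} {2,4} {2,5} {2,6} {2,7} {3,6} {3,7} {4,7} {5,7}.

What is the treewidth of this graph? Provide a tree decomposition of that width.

Treewidth 3.
One such decomposition:
Bags: B1 = {1, 2, 5, 7}  B2 = {1, 2, 4, 7}  B3 = {1, 2, 3, 7}  B4 = {1, 2, 3, 6}
Tree: B1–B2, B2–B3, B3–B4

The largest bag has 4 vertices, giving width 3; this decomposition certifies tw(G) ≤ 3. Conversely, {1, 2, 3, 6} is a clique of size 4, and the vertices of any clique must share a bag in every tree decomposition; so some bag has ≥ 4 vertices and tw(G) ≥ 3. Hence tw(G) = 3 exactly.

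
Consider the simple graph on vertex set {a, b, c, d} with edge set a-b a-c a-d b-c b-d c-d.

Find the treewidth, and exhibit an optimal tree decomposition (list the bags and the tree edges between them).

A single bag containing all 4 vertices is trivially a valid decomposition of width 3. For the lower bound, the 4 vertices {a, b, c, d} are pairwise adjacent, and any tree decomposition puts a clique entirely inside one bag — forcing width ≥ 3. Hence tw(G) = 3 exactly.

Treewidth 3.
One optimal decomposition is:
Bags: B1 = {a, b, c, d}
Tree: (single bag)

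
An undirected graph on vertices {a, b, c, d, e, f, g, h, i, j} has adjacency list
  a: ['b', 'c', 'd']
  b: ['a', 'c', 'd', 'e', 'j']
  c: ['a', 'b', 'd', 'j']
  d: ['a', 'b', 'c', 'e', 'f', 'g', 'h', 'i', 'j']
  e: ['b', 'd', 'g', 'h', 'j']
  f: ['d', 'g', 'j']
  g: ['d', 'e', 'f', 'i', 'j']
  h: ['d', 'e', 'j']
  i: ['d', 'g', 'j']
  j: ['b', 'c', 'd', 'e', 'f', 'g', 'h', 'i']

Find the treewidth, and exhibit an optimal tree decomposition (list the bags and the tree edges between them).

Treewidth 3.
One such decomposition:
Bags: B1 = {d, e, g, j}  B2 = {d, g, i, j}  B3 = {d, f, g, j}  B4 = {b, d, e, j}  B5 = {b, c, d, j}  B6 = {a, b, c, d}  B7 = {d, e, h, j}
Tree: B1–B2, B2–B3, B1–B4, B4–B5, B5–B6, B4–B7

Every bag has size at most 4, so the width is 4 − 1 = 3 and tw(G) ≤ 3. On the other hand G contains the 4-clique {d, e, g, j}. A clique must lie in a single bag of any decomposition, so no decomposition can have width below 3. The upper and lower bounds meet at 3, so that is the treewidth.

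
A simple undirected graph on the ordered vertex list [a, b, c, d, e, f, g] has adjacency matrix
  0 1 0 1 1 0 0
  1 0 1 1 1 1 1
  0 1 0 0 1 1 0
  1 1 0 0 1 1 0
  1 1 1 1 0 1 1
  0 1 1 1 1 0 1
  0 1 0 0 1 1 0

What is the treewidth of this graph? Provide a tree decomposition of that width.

Treewidth 3.
One such decomposition:
Bags: B1 = {a, b, d, e}  B2 = {b, d, e, f}  B3 = {b, e, f, g}  B4 = {b, c, e, f}
Tree: B1–B2, B2–B3, B2–B4

The largest bag has 4 vertices, giving width 3; this decomposition certifies tw(G) ≤ 3. On the other hand G contains the 4-clique {a, b, d, e}. A clique must lie in a single bag of any decomposition, so no decomposition can have width below 3. Combining the bounds, tw(G) = 3.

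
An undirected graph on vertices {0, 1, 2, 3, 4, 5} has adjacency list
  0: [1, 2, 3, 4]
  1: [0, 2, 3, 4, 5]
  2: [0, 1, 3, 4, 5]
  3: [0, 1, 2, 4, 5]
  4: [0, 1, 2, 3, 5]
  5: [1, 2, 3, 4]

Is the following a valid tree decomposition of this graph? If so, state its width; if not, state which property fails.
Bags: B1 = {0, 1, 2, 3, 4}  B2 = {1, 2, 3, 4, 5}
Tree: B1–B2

Yes; width 4.

Every vertex of G appears in some bag (union = {0, 1, 2, 3, 4, 5}); every edge is covered by a bag; and for each vertex v the set of bags containing v is connected in the bag tree. The decomposition is therefore valid. The largest bag has 5 vertices, so the width is 4.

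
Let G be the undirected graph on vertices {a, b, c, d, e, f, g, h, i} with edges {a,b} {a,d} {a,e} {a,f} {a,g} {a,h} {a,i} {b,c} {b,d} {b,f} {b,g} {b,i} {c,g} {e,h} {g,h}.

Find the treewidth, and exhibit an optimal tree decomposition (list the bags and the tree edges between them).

The largest bag has 3 vertices, giving width 2; this decomposition certifies tw(G) ≤ 2. Conversely, {b, c, g} is a clique of size 3, and the vertices of any clique must share a bag in every tree decomposition; so some bag has ≥ 3 vertices and tw(G) ≥ 2. Combining the bounds, tw(G) = 2.

Treewidth 2.
One optimal decomposition is:
Bags: B1 = {a, b, f}  B2 = {a, b, g}  B3 = {b, c, g}  B4 = {a, b, i}  B5 = {a, g, h}  B6 = {a, e, h}  B7 = {a, b, d}
Tree: B1–B2, B2–B3, B1–B4, B2–B5, B5–B6, B1–B7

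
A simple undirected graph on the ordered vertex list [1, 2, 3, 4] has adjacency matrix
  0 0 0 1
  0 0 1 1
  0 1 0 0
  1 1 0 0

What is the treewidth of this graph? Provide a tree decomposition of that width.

Treewidth 1.
One such decomposition:
Bags: B1 = {2, 3}  B2 = {2, 4}  B3 = {1, 4}
Tree: B1–B2, B2–B3

The largest bag has 2 vertices, giving width 1; this decomposition certifies tw(G) ≤ 1. G has an edge, so its treewidth is at least 1. Hence tw(G) = 1 exactly.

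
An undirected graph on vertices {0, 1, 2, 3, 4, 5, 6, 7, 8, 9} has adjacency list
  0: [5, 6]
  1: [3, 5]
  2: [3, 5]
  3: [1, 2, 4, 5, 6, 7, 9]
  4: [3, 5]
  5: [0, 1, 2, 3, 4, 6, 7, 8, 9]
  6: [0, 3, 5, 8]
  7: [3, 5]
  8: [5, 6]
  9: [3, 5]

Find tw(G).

2

A width-2 tree decomposition is:
Bags: B1 = {3, 5, 6}  B2 = {3, 5, 7}  B3 = {3, 5, 9}  B4 = {5, 6, 8}  B5 = {1, 3, 5}  B6 = {0, 5, 6}  B7 = {2, 3, 5}  B8 = {3, 4, 5}
Tree: B1–B2, B2–B3, B1–B4, B3–B5, B4–B6, B3–B7, B7–B8
Each bag holds 3 vertices, so the decomposition has width 2, which upper-bounds the treewidth. For the lower bound, the 3 vertices {0, 5, 6} are pairwise adjacent, and any tree decomposition puts a clique entirely inside one bag — forcing width ≥ 2. The upper and lower bounds meet at 2, so that is the treewidth.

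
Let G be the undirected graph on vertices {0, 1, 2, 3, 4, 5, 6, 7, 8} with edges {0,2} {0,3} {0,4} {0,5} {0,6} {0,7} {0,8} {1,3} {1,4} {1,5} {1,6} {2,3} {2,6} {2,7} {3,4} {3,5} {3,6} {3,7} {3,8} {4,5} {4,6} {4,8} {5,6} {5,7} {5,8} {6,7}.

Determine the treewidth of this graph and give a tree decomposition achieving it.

Treewidth 4.
One such decomposition:
Bags: B1 = {0, 3, 4, 5, 6}  B2 = {0, 3, 5, 6, 7}  B3 = {1, 3, 4, 5, 6}  B4 = {0, 2, 3, 6, 7}  B5 = {0, 3, 4, 5, 8}
Tree: B1–B2, B1–B3, B2–B4, B1–B5

Every bag has size at most 5, so the width is 5 − 1 = 4 and tw(G) ≤ 4. For the lower bound, the 5 vertices {0, 2, 3, 6, 7} are pairwise adjacent, and any tree decomposition puts a clique entirely inside one bag — forcing width ≥ 4. Therefore the treewidth is 4.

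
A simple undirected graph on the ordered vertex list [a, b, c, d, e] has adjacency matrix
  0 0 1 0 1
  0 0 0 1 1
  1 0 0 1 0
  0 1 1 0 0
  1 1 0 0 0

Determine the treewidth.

A width-2 tree decomposition is:
Bags: B1 = {b, d, e}  B2 = {a, d, e}  B3 = {a, c, d}
Tree: B1–B2, B2–B3
The largest bag has 3 vertices, giving width 2; this decomposition certifies tw(G) ≤ 2. For the lower bound, G contains the cycle d–b–e–a–c–d, so G is not a forest; only forests have treewidth ≤ 1, hence tw(G) ≥ 2. Hence tw(G) = 2 exactly.

2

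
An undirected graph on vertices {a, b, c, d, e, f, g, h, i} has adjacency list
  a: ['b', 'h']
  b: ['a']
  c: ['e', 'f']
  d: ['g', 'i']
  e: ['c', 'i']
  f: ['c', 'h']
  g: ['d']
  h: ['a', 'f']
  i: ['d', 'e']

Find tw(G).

1

A width-1 tree decomposition is:
Bags: B1 = {d, g}  B2 = {d, i}  B3 = {e, i}  B4 = {c, e}  B5 = {c, f}  B6 = {f, h}  B7 = {a, h}  B8 = {a, b}
Tree: B1–B2, B2–B3, B3–B4, B4–B5, B5–B6, B6–B7, B7–B8
Every bag has size at most 2, so the width is 2 − 1 = 1 and tw(G) ≤ 1. Any graph with an edge has treewidth ≥ 1, and G has the edge g–d. Hence tw(G) = 1 exactly.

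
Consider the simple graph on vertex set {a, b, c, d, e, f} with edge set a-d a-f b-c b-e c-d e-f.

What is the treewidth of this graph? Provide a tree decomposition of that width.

The largest bag has 3 vertices, giving width 2; this decomposition certifies tw(G) ≤ 2. The edges f–e–b–c–d–a–f form a cycle, so G is not a tree and its treewidth is at least 2. Combining the bounds, tw(G) = 2.

Treewidth 2.
Bags: B1 = {b, e, f}  B2 = {b, c, f}  B3 = {c, d, f}  B4 = {a, d, f}
Tree: B1–B2, B2–B3, B3–B4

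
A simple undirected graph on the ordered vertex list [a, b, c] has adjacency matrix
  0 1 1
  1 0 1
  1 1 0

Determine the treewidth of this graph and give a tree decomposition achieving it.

A single bag containing all 3 vertices is trivially a valid decomposition of width 2. For the lower bound, the 3 vertices {a, b, c} are pairwise adjacent, and any tree decomposition puts a clique entirely inside one bag — forcing width ≥ 2. Hence tw(G) = 2 exactly.

Treewidth 2.
One optimal decomposition is:
Bags: B1 = {a, b, c}
Tree: (single bag)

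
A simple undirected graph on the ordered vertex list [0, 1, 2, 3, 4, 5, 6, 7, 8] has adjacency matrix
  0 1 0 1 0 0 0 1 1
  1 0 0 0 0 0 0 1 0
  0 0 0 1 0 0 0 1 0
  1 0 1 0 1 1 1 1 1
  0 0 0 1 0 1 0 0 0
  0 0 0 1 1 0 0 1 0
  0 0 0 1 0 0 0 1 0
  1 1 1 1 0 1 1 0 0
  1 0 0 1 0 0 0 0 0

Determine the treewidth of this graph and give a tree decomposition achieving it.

Treewidth 2.
One such decomposition:
Bags: B1 = {3, 6, 7}  B2 = {3, 5, 7}  B3 = {3, 4, 5}  B4 = {2, 3, 7}  B5 = {0, 3, 7}  B6 = {0, 1, 7}  B7 = {0, 3, 8}
Tree: B1–B2, B2–B3, B2–B4, B1–B5, B5–B6, B5–B7

The largest bag has 3 vertices, giving width 2; this decomposition certifies tw(G) ≤ 2. For the lower bound, the 3 vertices {0, 1, 7} are pairwise adjacent, and any tree decomposition puts a clique entirely inside one bag — forcing width ≥ 2. Hence tw(G) = 2 exactly.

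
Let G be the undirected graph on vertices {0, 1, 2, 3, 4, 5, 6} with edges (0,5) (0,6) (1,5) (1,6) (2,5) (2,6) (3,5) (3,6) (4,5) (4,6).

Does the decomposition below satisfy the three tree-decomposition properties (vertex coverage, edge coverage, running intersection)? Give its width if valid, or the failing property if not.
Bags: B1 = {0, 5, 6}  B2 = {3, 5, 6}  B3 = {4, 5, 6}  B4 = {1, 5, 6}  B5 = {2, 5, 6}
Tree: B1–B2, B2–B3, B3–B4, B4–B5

Checking the three conditions: (i) the bags cover all of {0, 1, 2, 3, 4, 5, 6}; (ii) for each edge, some bag contains both endpoints; (iii) the bags containing any fixed vertex form a subtree. All hold, so the decomposition is valid with width 3 − 1 = 2.

Yes; width 2.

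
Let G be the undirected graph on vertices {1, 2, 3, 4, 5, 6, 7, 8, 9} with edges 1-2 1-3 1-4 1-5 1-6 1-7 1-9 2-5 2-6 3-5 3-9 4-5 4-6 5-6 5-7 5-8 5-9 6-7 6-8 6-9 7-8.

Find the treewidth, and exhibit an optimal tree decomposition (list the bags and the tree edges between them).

Treewidth 3.
One optimal decomposition is:
Bags: B1 = {1, 5, 6, 7}  B2 = {5, 6, 7, 8}  B3 = {1, 2, 5, 6}  B4 = {1, 5, 6, 9}  B5 = {1, 4, 5, 6}  B6 = {1, 3, 5, 9}
Tree: B1–B2, B1–B3, B1–B4, B1–B5, B4–B6

The largest bag has 4 vertices, giving width 3; this decomposition certifies tw(G) ≤ 3. Conversely, {5, 6, 7, 8} is a clique of size 4, and the vertices of any clique must share a bag in every tree decomposition; so some bag has ≥ 4 vertices and tw(G) ≥ 3. The upper and lower bounds meet at 3, so that is the treewidth.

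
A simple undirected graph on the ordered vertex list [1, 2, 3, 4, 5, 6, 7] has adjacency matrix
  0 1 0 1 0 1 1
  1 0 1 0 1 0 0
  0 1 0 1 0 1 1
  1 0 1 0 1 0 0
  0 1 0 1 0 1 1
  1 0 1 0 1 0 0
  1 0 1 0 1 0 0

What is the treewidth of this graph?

3

A width-3 tree decomposition is:
Bags: B1 = {1, 3, 4, 5}  B2 = {1, 2, 3, 5}  B3 = {1, 3, 5, 7}  B4 = {1, 3, 5, 6}
Tree: B1–B2, B2–B3, B3–B4
The largest bag has 4 vertices, giving width 3; this decomposition certifies tw(G) ≤ 3. For the lower bound: the 4 vertex sets {4,5}, {2,3}, {1}, {7} are disjoint, each induces a connected subgraph, and every pair is joined by at least one edge of G. Contracting each set to a single vertex therefore yields K_{4} as a minor, and since treewidth is minor-monotone, tw(G) ≥ tw(K_{4}) = 3. Combining the bounds, tw(G) = 3.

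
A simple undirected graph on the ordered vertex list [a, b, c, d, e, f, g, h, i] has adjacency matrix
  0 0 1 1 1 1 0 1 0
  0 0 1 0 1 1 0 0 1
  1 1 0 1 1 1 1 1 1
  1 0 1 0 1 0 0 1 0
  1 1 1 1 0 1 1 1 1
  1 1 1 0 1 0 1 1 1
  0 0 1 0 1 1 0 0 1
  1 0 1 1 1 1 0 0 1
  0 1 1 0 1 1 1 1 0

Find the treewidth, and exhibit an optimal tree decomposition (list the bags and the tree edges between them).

Treewidth 4.
Bags: B1 = {c, e, f, h, i}  B2 = {c, e, f, g, i}  B3 = {a, c, e, f, h}  B4 = {b, c, e, f, i}  B5 = {a, c, d, e, h}
Tree: B1–B2, B1–B3, B2–B4, B3–B5

Every bag has size at most 5, so the width is 5 − 1 = 4 and tw(G) ≤ 4. For the lower bound, the 5 vertices {a, c, d, e, h} are pairwise adjacent, and any tree decomposition puts a clique entirely inside one bag — forcing width ≥ 4. The upper and lower bounds meet at 4, so that is the treewidth.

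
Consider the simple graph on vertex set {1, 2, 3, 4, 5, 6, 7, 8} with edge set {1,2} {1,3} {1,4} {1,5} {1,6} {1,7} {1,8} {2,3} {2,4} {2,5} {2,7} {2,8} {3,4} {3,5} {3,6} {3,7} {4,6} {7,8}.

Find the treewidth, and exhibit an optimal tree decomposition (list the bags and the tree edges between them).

Each bag holds 4 vertices, so the decomposition has width 3, which upper-bounds the treewidth. Conversely, {1, 2, 7, 8} is a clique of size 4, and the vertices of any clique must share a bag in every tree decomposition; so some bag has ≥ 4 vertices and tw(G) ≥ 3. Hence tw(G) = 3 exactly.

Treewidth 3.
One optimal decomposition is:
Bags: B1 = {1, 2, 7, 8}  B2 = {1, 2, 3, 7}  B3 = {1, 2, 3, 5}  B4 = {1, 2, 3, 4}  B5 = {1, 3, 4, 6}
Tree: B1–B2, B2–B3, B3–B4, B4–B5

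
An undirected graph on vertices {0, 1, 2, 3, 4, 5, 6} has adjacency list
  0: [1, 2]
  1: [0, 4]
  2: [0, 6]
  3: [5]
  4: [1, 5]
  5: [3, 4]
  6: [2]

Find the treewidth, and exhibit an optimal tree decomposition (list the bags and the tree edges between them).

Every bag has size at most 2, so the width is 2 − 1 = 1 and tw(G) ≤ 1. Any graph with an edge has treewidth ≥ 1, and G has the edge 3–5. The upper and lower bounds meet at 1, so that is the treewidth.

Treewidth 1.
One such decomposition:
Bags: B1 = {3, 5}  B2 = {4, 5}  B3 = {1, 4}  B4 = {0, 1}  B5 = {0, 2}  B6 = {2, 6}
Tree: B1–B2, B2–B3, B3–B4, B4–B5, B5–B6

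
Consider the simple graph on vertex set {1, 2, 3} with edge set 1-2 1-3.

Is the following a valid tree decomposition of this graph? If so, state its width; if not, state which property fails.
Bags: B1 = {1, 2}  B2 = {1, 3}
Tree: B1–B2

Yes; width 1.

Checking the three conditions: (i) the bags cover all of {1, 2, 3}; (ii) for each edge, some bag contains both endpoints; (iii) the bags containing any fixed vertex form a subtree. All hold, so the decomposition is valid with width 2 − 1 = 1.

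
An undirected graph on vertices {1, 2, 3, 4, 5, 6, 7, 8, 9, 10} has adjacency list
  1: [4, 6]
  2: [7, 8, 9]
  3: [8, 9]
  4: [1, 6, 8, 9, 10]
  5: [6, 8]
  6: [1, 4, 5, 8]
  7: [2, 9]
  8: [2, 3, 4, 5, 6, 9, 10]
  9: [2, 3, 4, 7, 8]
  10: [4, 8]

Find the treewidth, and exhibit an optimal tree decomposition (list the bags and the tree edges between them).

Treewidth 2.
One such decomposition:
Bags: B1 = {4, 6, 8}  B2 = {5, 6, 8}  B3 = {4, 8, 9}  B4 = {3, 8, 9}  B5 = {2, 8, 9}  B6 = {2, 7, 9}  B7 = {1, 4, 6}  B8 = {4, 8, 10}
Tree: B1–B2, B1–B3, B3–B4, B4–B5, B5–B6, B1–B7, B3–B8

Each bag holds 3 vertices, so the decomposition has width 2, which upper-bounds the treewidth. On the other hand G contains the 3-clique {2, 8, 9}. A clique must lie in a single bag of any decomposition, so no decomposition can have width below 2. Therefore the treewidth is 2.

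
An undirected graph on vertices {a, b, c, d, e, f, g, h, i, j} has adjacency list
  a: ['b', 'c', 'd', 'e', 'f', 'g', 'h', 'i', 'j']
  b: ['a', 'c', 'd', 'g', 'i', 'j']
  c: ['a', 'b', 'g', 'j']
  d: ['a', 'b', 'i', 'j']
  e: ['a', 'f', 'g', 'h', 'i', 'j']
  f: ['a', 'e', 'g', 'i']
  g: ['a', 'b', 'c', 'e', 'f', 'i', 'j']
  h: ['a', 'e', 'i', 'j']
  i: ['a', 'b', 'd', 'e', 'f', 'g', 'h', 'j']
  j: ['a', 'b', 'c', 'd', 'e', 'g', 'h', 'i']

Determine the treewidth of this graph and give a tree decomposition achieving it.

Treewidth 4.
One such decomposition:
Bags: B1 = {a, e, h, i, j}  B2 = {a, e, g, i, j}  B3 = {a, b, g, i, j}  B4 = {a, e, f, g, i}  B5 = {a, b, c, g, j}  B6 = {a, b, d, i, j}
Tree: B1–B2, B2–B3, B2–B4, B3–B5, B3–B6

Every bag has size at most 5, so the width is 5 − 1 = 4 and tw(G) ≤ 4. Conversely, {a, b, c, g, j} is a clique of size 5, and the vertices of any clique must share a bag in every tree decomposition; so some bag has ≥ 5 vertices and tw(G) ≥ 4. Combining the bounds, tw(G) = 4.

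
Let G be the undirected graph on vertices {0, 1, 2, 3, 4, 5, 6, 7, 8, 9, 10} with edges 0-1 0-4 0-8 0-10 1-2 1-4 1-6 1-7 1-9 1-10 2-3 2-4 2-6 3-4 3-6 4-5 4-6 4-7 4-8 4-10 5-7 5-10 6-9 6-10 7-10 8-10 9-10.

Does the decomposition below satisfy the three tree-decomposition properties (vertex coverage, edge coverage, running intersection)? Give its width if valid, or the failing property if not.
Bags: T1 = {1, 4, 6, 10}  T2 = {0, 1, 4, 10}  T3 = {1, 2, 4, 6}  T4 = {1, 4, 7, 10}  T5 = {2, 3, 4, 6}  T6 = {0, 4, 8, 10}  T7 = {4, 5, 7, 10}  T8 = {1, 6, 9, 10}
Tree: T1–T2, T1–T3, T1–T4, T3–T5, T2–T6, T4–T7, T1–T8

Yes; width 3.

Vertex coverage: the bags together contain {0, 1, 2, 3, 4, 5, 6, 7, 8, 9, 10}, the full vertex set. Edge coverage: each edge of G has both endpoints in at least one bag. Running intersection: for every vertex, the bags containing it form a connected subtree. All three properties hold, so this is a valid tree decomposition of width max|bag| − 1 = 3, and hence tw(G) ≤ 3.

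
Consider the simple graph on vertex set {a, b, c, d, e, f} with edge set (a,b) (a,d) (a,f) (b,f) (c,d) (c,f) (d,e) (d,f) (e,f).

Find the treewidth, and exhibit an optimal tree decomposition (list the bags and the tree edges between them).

Treewidth 2.
One such decomposition:
Bags: B1 = {a, d, f}  B2 = {d, e, f}  B3 = {a, b, f}  B4 = {c, d, f}
Tree: B1–B2, B1–B3, B2–B4

Every bag has size at most 3, so the width is 3 − 1 = 2 and tw(G) ≤ 2. For the lower bound, the 3 vertices {d, e, f} are pairwise adjacent, and any tree decomposition puts a clique entirely inside one bag — forcing width ≥ 2. Therefore the treewidth is 2.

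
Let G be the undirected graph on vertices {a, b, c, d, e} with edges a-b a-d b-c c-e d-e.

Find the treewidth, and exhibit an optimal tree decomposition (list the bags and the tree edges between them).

Each bag holds 3 vertices, so the decomposition has width 2, which upper-bounds the treewidth. The edges a–b–c–e–d–a form a cycle, so G is not a tree and its treewidth is at least 2. Combining the bounds, tw(G) = 2.

Treewidth 2.
One such decomposition:
Bags: B1 = {a, b, c}  B2 = {a, c, e}  B3 = {a, d, e}
Tree: B1–B2, B2–B3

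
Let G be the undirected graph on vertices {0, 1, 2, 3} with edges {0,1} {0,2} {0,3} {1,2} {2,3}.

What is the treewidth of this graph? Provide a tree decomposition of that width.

Every bag has size at most 3, so the width is 3 − 1 = 2 and tw(G) ≤ 2. Conversely, {0, 1, 2} is a clique of size 3, and the vertices of any clique must share a bag in every tree decomposition; so some bag has ≥ 3 vertices and tw(G) ≥ 2. Therefore the treewidth is 2.

Treewidth 2.
Bags: B1 = {0, 2, 3}  B2 = {0, 1, 2}
Tree: B1–B2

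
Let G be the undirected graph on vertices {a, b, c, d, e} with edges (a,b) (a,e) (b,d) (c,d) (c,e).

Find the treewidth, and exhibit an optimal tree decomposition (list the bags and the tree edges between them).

Treewidth 2.
One optimal decomposition is:
Bags: B1 = {a, b, e}  B2 = {b, c, e}  B3 = {b, c, d}
Tree: B1–B2, B2–B3

Each bag holds 3 vertices, so the decomposition has width 2, which upper-bounds the treewidth. Since b–a–e–c–d–b is a cycle in G, G is not acyclic. Forests are exactly the graphs of treewidth ≤ 1, so tw(G) ≥ 2. Combining the bounds, tw(G) = 2.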